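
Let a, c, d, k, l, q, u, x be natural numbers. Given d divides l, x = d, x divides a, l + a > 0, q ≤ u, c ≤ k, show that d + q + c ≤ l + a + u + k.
From x = d and x divides a, d divides a. Since d divides l, d divides l + a. l + a > 0, so d ≤ l + a. q ≤ u and c ≤ k, hence q + c ≤ u + k. From d ≤ l + a, d + q + c ≤ l + a + u + k.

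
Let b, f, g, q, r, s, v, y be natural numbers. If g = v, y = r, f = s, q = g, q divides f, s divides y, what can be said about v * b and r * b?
v * b divides r * b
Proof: From q = g and q divides f, g divides f. f = s, so g divides s. From s divides y, g divides y. Since y = r, g divides r. g = v, so v divides r. Then v * b divides r * b.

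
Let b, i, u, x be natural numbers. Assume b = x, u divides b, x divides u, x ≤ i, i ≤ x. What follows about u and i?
u = i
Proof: Since b = x and u divides b, u divides x. Since x divides u, u = x. Since x ≤ i and i ≤ x, x = i. From u = x, u = i.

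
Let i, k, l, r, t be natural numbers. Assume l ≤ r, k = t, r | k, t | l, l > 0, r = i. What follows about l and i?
l = i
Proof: k = t and r | k, hence r | t. t | l, so r | l. l > 0, so r ≤ l. l ≤ r, so l = r. Since r = i, l = i.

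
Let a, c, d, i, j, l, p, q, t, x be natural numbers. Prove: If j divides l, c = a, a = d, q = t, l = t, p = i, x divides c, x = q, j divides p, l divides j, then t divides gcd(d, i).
From x = q and q = t, x = t. c = a and x divides c, hence x divides a. a = d, so x divides d. From x = t, t divides d. Because j divides l and l divides j, j = l. Since l = t, j = t. p = i and j divides p, so j divides i. j = t, so t divides i. t divides d, so t divides gcd(d, i).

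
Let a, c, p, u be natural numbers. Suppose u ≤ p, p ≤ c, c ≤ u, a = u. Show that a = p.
From p ≤ c and c ≤ u, p ≤ u. Since u ≤ p, u = p. a = u, so a = p.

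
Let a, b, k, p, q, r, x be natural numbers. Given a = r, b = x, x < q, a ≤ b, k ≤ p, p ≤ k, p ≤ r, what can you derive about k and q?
k < q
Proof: Since p ≤ k and k ≤ p, p = k. b = x and a ≤ b, thus a ≤ x. From a = r, r ≤ x. x < q, so r < q. Since p ≤ r, p < q. Since p = k, k < q.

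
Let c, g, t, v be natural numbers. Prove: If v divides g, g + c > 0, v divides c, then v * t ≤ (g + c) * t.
v divides g and v divides c, therefore v divides g + c. g + c > 0, so v ≤ g + c. By multiplying by a non-negative, v * t ≤ (g + c) * t.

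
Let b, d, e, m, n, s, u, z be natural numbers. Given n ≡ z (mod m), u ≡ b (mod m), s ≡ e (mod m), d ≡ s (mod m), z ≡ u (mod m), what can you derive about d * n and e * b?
d * n ≡ e * b (mod m)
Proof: d ≡ s (mod m) and s ≡ e (mod m), therefore d ≡ e (mod m). n ≡ z (mod m) and z ≡ u (mod m), hence n ≡ u (mod m). u ≡ b (mod m), so n ≡ b (mod m). Combined with d ≡ e (mod m), by multiplying congruences, d * n ≡ e * b (mod m).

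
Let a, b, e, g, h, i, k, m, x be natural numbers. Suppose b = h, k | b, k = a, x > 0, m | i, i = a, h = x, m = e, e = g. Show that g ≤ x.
Since m = e and e = g, m = g. i = a and m | i, hence m | a. b = h and h = x, hence b = x. From k | b, k | x. From k = a, a | x. m | a, so m | x. m = g, so g | x. x > 0, so g ≤ x.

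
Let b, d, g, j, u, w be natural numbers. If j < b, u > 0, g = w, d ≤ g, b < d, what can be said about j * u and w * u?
j * u < w * u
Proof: Because g = w and d ≤ g, d ≤ w. b < d, so b < w. j < b, so j < w. Using u > 0 and multiplying by a positive, j * u < w * u.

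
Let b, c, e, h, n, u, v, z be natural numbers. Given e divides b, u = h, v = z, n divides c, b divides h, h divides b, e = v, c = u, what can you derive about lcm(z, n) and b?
lcm(z, n) divides b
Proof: Because e = v and v = z, e = z. Since e divides b, z divides b. h divides b and b divides h, so h = b. Since u = h, u = b. From c = u and n divides c, n divides u. u = b, so n divides b. z divides b, so lcm(z, n) divides b.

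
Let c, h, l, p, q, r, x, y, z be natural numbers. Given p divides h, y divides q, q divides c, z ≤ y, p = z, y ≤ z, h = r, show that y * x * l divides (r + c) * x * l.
Since z ≤ y and y ≤ z, z = y. Since p = z, p = y. Since p divides h, y divides h. Since h = r, y divides r. y divides q and q divides c, thus y divides c. Because y divides r, y divides r + c. Then y * x divides (r + c) * x. Then y * x * l divides (r + c) * x * l.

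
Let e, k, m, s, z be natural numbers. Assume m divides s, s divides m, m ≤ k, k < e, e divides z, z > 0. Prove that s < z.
Because m divides s and s divides m, m = s. m ≤ k, so s ≤ k. e divides z and z > 0, thus e ≤ z. From k < e, k < z. s ≤ k, so s < z.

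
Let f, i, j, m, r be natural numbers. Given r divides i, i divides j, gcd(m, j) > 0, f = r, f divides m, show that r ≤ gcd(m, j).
f = r and f divides m, hence r divides m. Because r divides i and i divides j, r divides j. Since r divides m, r divides gcd(m, j). Since gcd(m, j) > 0, r ≤ gcd(m, j).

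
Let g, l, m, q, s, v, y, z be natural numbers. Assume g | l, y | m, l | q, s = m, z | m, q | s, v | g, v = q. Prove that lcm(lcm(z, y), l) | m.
From z | m and y | m, lcm(z, y) | m. From v = q and v | g, q | g. Since g | l, q | l. Since l | q, q = l. s = m and q | s, therefore q | m. Since q = l, l | m. From lcm(z, y) | m, lcm(lcm(z, y), l) | m.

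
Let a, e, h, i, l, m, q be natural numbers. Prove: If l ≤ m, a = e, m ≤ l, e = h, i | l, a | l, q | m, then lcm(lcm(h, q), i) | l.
Because a = e and e = h, a = h. Since a | l, h | l. From m ≤ l and l ≤ m, m = l. Since q | m, q | l. h | l, so lcm(h, q) | l. Since i | l, lcm(lcm(h, q), i) | l.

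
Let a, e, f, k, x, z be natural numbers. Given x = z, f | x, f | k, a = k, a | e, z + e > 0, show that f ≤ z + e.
x = z and f | x, therefore f | z. From a = k and a | e, k | e. f | k, so f | e. f | z, so f | z + e. Since z + e > 0, f ≤ z + e.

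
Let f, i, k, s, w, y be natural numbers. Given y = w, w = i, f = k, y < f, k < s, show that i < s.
Since y = w and w = i, y = i. Since f = k and y < f, y < k. Since k < s, y < s. From y = i, i < s.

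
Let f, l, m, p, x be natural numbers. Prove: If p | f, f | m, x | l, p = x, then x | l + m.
From p | f and f | m, p | m. p = x, so x | m. x | l, so x | l + m.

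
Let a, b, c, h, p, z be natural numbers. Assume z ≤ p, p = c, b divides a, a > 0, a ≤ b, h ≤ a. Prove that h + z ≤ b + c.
b divides a and a > 0, so b ≤ a. Since a ≤ b, a = b. h ≤ a, so h ≤ b. Since p = c and z ≤ p, z ≤ c. h ≤ b, so h + z ≤ b + c.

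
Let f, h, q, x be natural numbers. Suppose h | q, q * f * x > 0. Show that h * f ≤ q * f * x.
h | q, thus h * f | q * f. Then h * f | q * f * x. Because q * f * x > 0, h * f ≤ q * f * x.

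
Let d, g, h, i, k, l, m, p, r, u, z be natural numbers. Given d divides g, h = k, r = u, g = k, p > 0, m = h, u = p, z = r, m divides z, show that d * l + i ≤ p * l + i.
Because g = k and d divides g, d divides k. r = u and u = p, hence r = p. m = h and m divides z, so h divides z. Since z = r, h divides r. Since r = p, h divides p. h = k, so k divides p. From d divides k, d divides p. Since p > 0, d ≤ p. By multiplying by a non-negative, d * l ≤ p * l. Then d * l + i ≤ p * l + i.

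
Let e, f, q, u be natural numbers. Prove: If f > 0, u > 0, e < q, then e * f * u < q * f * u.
e < q and f > 0, so e * f < q * f. Since u > 0, e * f * u < q * f * u.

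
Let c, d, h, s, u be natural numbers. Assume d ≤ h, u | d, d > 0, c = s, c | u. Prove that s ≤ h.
From c | u and u | d, c | d. Since d > 0, c ≤ d. c = s, so s ≤ d. Since d ≤ h, s ≤ h.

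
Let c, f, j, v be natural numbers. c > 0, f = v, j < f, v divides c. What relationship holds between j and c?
j < c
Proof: From f = v and j < f, j < v. Because v divides c and c > 0, v ≤ c. Since j < v, j < c.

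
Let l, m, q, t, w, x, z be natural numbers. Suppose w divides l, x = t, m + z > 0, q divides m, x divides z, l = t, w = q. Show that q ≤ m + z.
w = q and w divides l, therefore q divides l. l = t, so q divides t. Because x = t and x divides z, t divides z. Since q divides t, q divides z. q divides m, so q divides m + z. m + z > 0, so q ≤ m + z.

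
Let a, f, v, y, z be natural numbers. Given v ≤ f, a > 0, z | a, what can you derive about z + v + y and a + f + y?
z + v + y ≤ a + f + y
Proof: Since z | a and a > 0, z ≤ a. v ≤ f, so v + y ≤ f + y. z ≤ a, so z + v + y ≤ a + f + y.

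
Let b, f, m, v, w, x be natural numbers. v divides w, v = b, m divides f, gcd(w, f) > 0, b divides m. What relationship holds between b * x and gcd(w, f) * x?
b * x ≤ gcd(w, f) * x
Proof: v = b and v divides w, therefore b divides w. Since b divides m and m divides f, b divides f. Since b divides w, b divides gcd(w, f). Since gcd(w, f) > 0, b ≤ gcd(w, f). By multiplying by a non-negative, b * x ≤ gcd(w, f) * x.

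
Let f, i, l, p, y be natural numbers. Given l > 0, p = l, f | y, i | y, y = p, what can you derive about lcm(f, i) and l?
lcm(f, i) ≤ l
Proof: f | y and i | y, thus lcm(f, i) | y. y = p, so lcm(f, i) | p. Since p = l, lcm(f, i) | l. Since l > 0, lcm(f, i) ≤ l.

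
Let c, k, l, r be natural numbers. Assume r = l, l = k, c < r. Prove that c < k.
r = l and l = k, hence r = k. c < r, so c < k.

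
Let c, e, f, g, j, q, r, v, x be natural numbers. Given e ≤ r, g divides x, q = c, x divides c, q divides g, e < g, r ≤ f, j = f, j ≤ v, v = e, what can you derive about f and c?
f < c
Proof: Since g divides x and x divides c, g divides c. q = c and q divides g, hence c divides g. g divides c, so g = c. From e ≤ r and r ≤ f, e ≤ f. j = f and j ≤ v, hence f ≤ v. v = e, so f ≤ e. e ≤ f, so e = f. e < g, so f < g. Since g = c, f < c.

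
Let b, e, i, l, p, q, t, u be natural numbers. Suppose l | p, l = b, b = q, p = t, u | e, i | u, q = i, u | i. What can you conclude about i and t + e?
i | t + e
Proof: l = b and b = q, therefore l = q. Since q = i, l = i. Since l | p, i | p. Since p = t, i | t. Since u | i and i | u, u = i. Since u | e, i | e. Since i | t, i | t + e.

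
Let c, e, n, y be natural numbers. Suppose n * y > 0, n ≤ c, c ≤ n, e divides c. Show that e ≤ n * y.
c ≤ n and n ≤ c, so c = n. Since e divides c, e divides n. Then e divides n * y. From n * y > 0, e ≤ n * y.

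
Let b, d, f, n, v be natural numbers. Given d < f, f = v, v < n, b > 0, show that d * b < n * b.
f = v and d < f, so d < v. v < n, so d < n. From b > 0, by multiplying by a positive, d * b < n * b.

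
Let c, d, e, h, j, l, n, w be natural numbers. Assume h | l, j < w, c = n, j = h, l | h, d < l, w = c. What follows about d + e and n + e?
d + e < n + e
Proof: From w = c and c = n, w = n. l | h and h | l, therefore l = h. Since d < l, d < h. j = h and j < w, so h < w. From d < h, d < w. w = n, so d < n. Then d + e < n + e.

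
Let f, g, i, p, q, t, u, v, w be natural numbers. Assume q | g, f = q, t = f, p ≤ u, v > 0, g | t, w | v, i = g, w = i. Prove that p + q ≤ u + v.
w = i and i = g, thus w = g. t = f and f = q, so t = q. g | t, so g | q. Since q | g, g = q. w = g, so w = q. Since w | v and v > 0, w ≤ v. w = q, so q ≤ v. Since p ≤ u, p + q ≤ u + v.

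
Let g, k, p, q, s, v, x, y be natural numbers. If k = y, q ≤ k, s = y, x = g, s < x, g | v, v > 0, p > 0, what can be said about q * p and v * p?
q * p < v * p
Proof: k = y and q ≤ k, hence q ≤ y. Because x = g and s < x, s < g. Since s = y, y < g. From q ≤ y, q < g. g | v and v > 0, so g ≤ v. q < g, so q < v. p > 0, so q * p < v * p.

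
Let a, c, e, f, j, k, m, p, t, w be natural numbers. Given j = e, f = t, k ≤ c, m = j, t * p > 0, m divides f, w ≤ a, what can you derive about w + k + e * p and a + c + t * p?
w + k + e * p ≤ a + c + t * p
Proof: w ≤ a and k ≤ c, thus w + k ≤ a + c. Because f = t and m divides f, m divides t. m = j, so j divides t. j = e, so e divides t. Then e * p divides t * p. Since t * p > 0, e * p ≤ t * p. Since w + k ≤ a + c, w + k + e * p ≤ a + c + t * p.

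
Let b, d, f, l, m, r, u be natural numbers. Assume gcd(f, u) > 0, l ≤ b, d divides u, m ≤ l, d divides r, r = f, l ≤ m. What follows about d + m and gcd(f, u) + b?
d + m ≤ gcd(f, u) + b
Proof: r = f and d divides r, hence d divides f. d divides u, so d divides gcd(f, u). gcd(f, u) > 0, so d ≤ gcd(f, u). From l ≤ m and m ≤ l, l = m. Since l ≤ b, m ≤ b. d ≤ gcd(f, u), so d + m ≤ gcd(f, u) + b.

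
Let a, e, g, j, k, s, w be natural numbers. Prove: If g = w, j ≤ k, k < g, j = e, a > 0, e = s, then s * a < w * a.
Since j = e and j ≤ k, e ≤ k. k < g, so e < g. Since g = w, e < w. e = s, so s < w. Since a > 0, s * a < w * a.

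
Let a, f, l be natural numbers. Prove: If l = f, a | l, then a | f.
l = f and a | l. By substitution, a | f.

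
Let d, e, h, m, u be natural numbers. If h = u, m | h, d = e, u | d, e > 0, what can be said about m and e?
m ≤ e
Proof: h = u and m | h, hence m | u. From d = e and u | d, u | e. m | u, so m | e. e > 0, so m ≤ e.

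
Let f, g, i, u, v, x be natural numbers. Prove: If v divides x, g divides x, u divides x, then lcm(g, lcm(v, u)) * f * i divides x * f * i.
From v divides x and u divides x, lcm(v, u) divides x. g divides x, so lcm(g, lcm(v, u)) divides x. Then lcm(g, lcm(v, u)) * f divides x * f. Then lcm(g, lcm(v, u)) * f * i divides x * f * i.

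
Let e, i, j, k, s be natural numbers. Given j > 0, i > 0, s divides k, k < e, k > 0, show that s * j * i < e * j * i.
From s divides k and k > 0, s ≤ k. Since k < e, s < e. Since j > 0, by multiplying by a positive, s * j < e * j. Since i > 0, by multiplying by a positive, s * j * i < e * j * i.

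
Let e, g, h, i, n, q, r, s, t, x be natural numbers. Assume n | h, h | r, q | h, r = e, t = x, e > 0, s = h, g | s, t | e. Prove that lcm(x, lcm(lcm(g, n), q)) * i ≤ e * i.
t = x and t | e, so x | e. s = h and g | s, therefore g | h. n | h, so lcm(g, n) | h. q | h, so lcm(lcm(g, n), q) | h. From r = e and h | r, h | e. lcm(lcm(g, n), q) | h, so lcm(lcm(g, n), q) | e. Since x | e, lcm(x, lcm(lcm(g, n), q)) | e. e > 0, so lcm(x, lcm(lcm(g, n), q)) ≤ e. Then lcm(x, lcm(lcm(g, n), q)) * i ≤ e * i.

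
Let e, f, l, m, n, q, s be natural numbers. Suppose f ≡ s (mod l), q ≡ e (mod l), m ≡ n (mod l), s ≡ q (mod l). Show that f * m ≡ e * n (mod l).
From f ≡ s (mod l) and s ≡ q (mod l), f ≡ q (mod l). Since q ≡ e (mod l), f ≡ e (mod l). m ≡ n (mod l), so f * m ≡ e * n (mod l).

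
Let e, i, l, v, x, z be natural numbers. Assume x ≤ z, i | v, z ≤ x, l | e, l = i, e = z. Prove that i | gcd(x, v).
z ≤ x and x ≤ z, therefore z = x. Since e = z, e = x. From l = i and l | e, i | e. Because e = x, i | x. i | v, so i | gcd(x, v).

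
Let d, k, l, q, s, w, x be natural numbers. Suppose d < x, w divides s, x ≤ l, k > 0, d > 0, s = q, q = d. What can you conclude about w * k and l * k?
w * k < l * k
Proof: Since s = q and q = d, s = d. w divides s, so w divides d. Since d > 0, w ≤ d. Since d < x and x ≤ l, d < l. From w ≤ d, w < l. From k > 0, by multiplying by a positive, w * k < l * k.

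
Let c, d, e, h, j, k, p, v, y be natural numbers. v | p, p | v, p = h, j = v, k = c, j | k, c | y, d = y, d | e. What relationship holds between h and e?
h | e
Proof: Because v | p and p | v, v = p. p = h, so v = h. Because k = c and j | k, j | c. Since j = v, v | c. Because c | y, v | y. Because d = y and d | e, y | e. v | y, so v | e. Since v = h, h | e.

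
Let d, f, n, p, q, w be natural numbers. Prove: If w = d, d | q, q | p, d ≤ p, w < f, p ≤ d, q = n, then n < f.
Because p ≤ d and d ≤ p, p = d. q | p, so q | d. d | q, so d = q. w = d, so w = q. Since q = n, w = n. Since w < f, n < f.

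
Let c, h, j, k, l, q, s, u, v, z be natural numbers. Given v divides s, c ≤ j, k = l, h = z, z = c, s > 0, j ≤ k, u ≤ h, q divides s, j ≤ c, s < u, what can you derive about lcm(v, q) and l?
lcm(v, q) < l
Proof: v divides s and q divides s, therefore lcm(v, q) divides s. Since s > 0, lcm(v, q) ≤ s. From c ≤ j and j ≤ c, c = j. h = z and z = c, so h = c. s < u and u ≤ h, thus s < h. h = c, so s < c. c = j, so s < j. lcm(v, q) ≤ s, so lcm(v, q) < j. From k = l and j ≤ k, j ≤ l. Since lcm(v, q) < j, lcm(v, q) < l.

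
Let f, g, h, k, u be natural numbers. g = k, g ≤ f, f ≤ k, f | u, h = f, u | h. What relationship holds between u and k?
u = k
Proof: g = k and g ≤ f, therefore k ≤ f. Since f ≤ k, k = f. h = f and u | h, hence u | f. f | u, so f = u. Since k = f, k = u. Then u = k.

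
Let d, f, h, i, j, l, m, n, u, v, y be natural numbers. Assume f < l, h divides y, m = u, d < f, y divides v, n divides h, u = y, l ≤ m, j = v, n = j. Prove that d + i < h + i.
m = u and u = y, therefore m = y. n = j and n divides h, hence j divides h. Since j = v, v divides h. Because y divides v, y divides h. Since h divides y, y = h. Since m = y, m = h. f < l and l ≤ m, hence f < m. Since d < f, d < m. Since m = h, d < h. Then d + i < h + i.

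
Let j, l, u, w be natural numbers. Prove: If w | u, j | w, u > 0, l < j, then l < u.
j | w and w | u, hence j | u. u > 0, so j ≤ u. Since l < j, l < u.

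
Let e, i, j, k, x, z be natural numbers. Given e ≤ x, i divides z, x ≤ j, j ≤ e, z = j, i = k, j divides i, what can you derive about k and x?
k = x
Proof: j ≤ e and e ≤ x, therefore j ≤ x. Since x ≤ j, x = j. Because z = j and i divides z, i divides j. j divides i, so j = i. x = j, so x = i. i = k, so x = k. Then k = x.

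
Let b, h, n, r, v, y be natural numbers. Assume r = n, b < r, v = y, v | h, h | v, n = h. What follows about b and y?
b < y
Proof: Because r = n and n = h, r = h. Since h | v and v | h, h = v. Since r = h, r = v. Since b < r, b < v. Since v = y, b < y.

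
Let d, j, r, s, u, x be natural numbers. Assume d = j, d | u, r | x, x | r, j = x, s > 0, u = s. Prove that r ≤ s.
Because x | r and r | x, x = r. d = j and j = x, therefore d = x. Since d | u, x | u. u = s, so x | s. s > 0, so x ≤ s. x = r, so r ≤ s.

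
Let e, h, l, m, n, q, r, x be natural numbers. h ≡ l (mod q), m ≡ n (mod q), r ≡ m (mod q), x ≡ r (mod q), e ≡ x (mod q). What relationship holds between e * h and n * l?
e * h ≡ n * l (mod q)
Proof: e ≡ x (mod q) and x ≡ r (mod q), so e ≡ r (mod q). Because r ≡ m (mod q), e ≡ m (mod q). Since m ≡ n (mod q), e ≡ n (mod q). Since h ≡ l (mod q), e * h ≡ n * l (mod q).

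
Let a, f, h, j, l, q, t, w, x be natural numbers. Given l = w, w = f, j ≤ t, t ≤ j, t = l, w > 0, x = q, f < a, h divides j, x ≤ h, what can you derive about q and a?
q < a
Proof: Because x = q and x ≤ h, q ≤ h. j ≤ t and t ≤ j, hence j = t. Since t = l, j = l. Since l = w, j = w. Since h divides j, h divides w. Because w > 0, h ≤ w. Since q ≤ h, q ≤ w. Because w = f, q ≤ f. Since f < a, q < a.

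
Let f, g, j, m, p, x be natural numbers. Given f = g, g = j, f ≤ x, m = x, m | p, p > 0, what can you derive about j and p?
j ≤ p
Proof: f = g and g = j, thus f = j. m | p and p > 0, thus m ≤ p. Because m = x, x ≤ p. Since f ≤ x, f ≤ p. f = j, so j ≤ p.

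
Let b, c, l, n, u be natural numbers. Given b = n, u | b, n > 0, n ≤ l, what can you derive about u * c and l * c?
u * c ≤ l * c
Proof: b = n and u | b, thus u | n. Since n > 0, u ≤ n. n ≤ l, so u ≤ l. Then u * c ≤ l * c.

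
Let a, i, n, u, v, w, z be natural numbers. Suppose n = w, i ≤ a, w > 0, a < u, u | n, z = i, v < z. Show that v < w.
Since z = i and v < z, v < i. i ≤ a and a < u, so i < u. Because n = w and u | n, u | w. Since w > 0, u ≤ w. Since i < u, i < w. v < i, so v < w.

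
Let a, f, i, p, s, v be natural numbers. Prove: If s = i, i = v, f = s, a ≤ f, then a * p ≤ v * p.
s = i and i = v, therefore s = v. f = s and a ≤ f, therefore a ≤ s. Since s = v, a ≤ v. By multiplying by a non-negative, a * p ≤ v * p.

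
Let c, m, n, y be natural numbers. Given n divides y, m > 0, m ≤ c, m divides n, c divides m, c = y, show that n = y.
c divides m and m > 0, hence c ≤ m. From m ≤ c, m = c. m divides n, so c divides n. c = y, so y divides n. Since n divides y, n = y.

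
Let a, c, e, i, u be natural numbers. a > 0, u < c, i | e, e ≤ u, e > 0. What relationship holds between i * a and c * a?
i * a < c * a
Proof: i | e and e > 0, therefore i ≤ e. e ≤ u and u < c, so e < c. Since i ≤ e, i < c. a > 0, so i * a < c * a.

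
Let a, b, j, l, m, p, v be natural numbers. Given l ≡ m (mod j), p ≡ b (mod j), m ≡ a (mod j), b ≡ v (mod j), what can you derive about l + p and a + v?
l + p ≡ a + v (mod j)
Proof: l ≡ m (mod j) and m ≡ a (mod j), so l ≡ a (mod j). p ≡ b (mod j) and b ≡ v (mod j), therefore p ≡ v (mod j). Since l ≡ a (mod j), by adding congruences, l + p ≡ a + v (mod j).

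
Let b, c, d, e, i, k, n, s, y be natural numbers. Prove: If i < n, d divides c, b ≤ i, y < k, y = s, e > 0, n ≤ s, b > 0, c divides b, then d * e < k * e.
d divides c and c divides b, so d divides b. b > 0, so d ≤ b. Since b ≤ i, d ≤ i. From i < n and n ≤ s, i < s. Because y = s and y < k, s < k. Since i < s, i < k. d ≤ i, so d < k. From e > 0, by multiplying by a positive, d * e < k * e.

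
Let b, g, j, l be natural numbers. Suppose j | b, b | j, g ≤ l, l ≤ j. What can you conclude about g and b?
g ≤ b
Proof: Because j | b and b | j, j = b. g ≤ l and l ≤ j, thus g ≤ j. j = b, so g ≤ b.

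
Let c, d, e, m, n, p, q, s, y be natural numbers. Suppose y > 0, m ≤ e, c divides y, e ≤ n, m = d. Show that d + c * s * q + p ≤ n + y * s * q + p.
m = d and m ≤ e, thus d ≤ e. e ≤ n, so d ≤ n. c divides y and y > 0, hence c ≤ y. By multiplying by a non-negative, c * s ≤ y * s. By multiplying by a non-negative, c * s * q ≤ y * s * q. Since d ≤ n, d + c * s * q ≤ n + y * s * q. Then d + c * s * q + p ≤ n + y * s * q + p.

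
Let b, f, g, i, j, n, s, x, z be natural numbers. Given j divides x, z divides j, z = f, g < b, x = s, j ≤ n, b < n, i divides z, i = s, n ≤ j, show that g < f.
x = s and j divides x, so j divides s. i = s and i divides z, so s divides z. j divides s, so j divides z. z divides j, so j = z. From z = f, j = f. n ≤ j and j ≤ n, so n = j. b < n, so b < j. Since g < b, g < j. j = f, so g < f.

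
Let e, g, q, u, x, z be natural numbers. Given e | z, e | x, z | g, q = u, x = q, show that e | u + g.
From x = q and q = u, x = u. Since e | x, e | u. Because e | z and z | g, e | g. Since e | u, e | u + g.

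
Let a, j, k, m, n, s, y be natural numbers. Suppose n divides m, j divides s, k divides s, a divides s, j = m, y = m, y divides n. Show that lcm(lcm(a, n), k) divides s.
y = m and y divides n, therefore m divides n. n divides m, so m = n. j = m, so j = n. j divides s, so n divides s. a divides s, so lcm(a, n) divides s. Since k divides s, lcm(lcm(a, n), k) divides s.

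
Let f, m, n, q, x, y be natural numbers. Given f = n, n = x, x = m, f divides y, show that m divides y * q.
Since f = n and n = x, f = x. x = m, so f = m. Since f divides y, m divides y. Then m divides y * q.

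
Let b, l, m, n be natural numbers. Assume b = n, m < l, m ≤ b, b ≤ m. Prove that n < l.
Because m ≤ b and b ≤ m, m = b. b = n, so m = n. m < l, so n < l.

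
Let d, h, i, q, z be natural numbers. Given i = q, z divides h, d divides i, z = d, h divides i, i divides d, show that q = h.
d divides i and i divides d, so d = i. Since z = d, z = i. z divides h, so i divides h. Since h divides i, h = i. Since i = q, h = q. Then q = h.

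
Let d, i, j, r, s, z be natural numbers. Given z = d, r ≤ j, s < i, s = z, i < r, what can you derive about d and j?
d < j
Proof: Because s = z and z = d, s = d. s < i, so d < i. Since i < r, d < r. Since r ≤ j, d < j.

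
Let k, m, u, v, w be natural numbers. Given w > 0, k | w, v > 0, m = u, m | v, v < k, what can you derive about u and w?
u < w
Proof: m = u and m | v, so u | v. Since v > 0, u ≤ v. v < k, so u < k. From k | w and w > 0, k ≤ w. u < k, so u < w.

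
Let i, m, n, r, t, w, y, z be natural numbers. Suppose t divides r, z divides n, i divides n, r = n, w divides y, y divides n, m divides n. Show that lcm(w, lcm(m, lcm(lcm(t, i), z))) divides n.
w divides y and y divides n, so w divides n. r = n and t divides r, therefore t divides n. Because i divides n, lcm(t, i) divides n. z divides n, so lcm(lcm(t, i), z) divides n. m divides n, so lcm(m, lcm(lcm(t, i), z)) divides n. From w divides n, lcm(w, lcm(m, lcm(lcm(t, i), z))) divides n.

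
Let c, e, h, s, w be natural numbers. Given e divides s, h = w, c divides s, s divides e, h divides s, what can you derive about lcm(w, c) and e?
lcm(w, c) divides e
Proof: s divides e and e divides s, so s = e. Since h = w and h divides s, w divides s. c divides s, so lcm(w, c) divides s. Since s = e, lcm(w, c) divides e.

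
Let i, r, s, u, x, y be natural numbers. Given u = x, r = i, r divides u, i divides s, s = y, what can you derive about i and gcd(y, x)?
i divides gcd(y, x)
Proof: s = y and i divides s, therefore i divides y. u = x and r divides u, so r divides x. Since r = i, i divides x. i divides y, so i divides gcd(y, x).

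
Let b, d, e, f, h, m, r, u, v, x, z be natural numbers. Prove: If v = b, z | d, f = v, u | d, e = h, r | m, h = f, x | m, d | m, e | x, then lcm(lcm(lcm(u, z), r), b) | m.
u | d and z | d, hence lcm(u, z) | d. Since d | m, lcm(u, z) | m. Since r | m, lcm(lcm(u, z), r) | m. Because h = f and f = v, h = v. Since v = b, h = b. Since e = h and e | x, h | x. Since x | m, h | m. Because h = b, b | m. Since lcm(lcm(u, z), r) | m, lcm(lcm(lcm(u, z), r), b) | m.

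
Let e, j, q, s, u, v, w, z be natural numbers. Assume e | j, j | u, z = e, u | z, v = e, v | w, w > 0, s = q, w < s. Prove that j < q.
Since z = e and u | z, u | e. j | u, so j | e. Because e | j, e = j. v = e and v | w, so e | w. w > 0, so e ≤ w. s = q and w < s, hence w < q. Since e ≤ w, e < q. e = j, so j < q.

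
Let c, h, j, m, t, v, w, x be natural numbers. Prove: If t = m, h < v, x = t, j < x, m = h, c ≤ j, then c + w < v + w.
t = m and m = h, hence t = h. c ≤ j and j < x, therefore c < x. x = t, so c < t. t = h, so c < h. Since h < v, c < v. Then c + w < v + w.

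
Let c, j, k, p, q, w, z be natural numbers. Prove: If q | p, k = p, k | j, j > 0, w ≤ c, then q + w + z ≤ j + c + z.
k = p and k | j, therefore p | j. q | p, so q | j. j > 0, so q ≤ j. Since w ≤ c, w + z ≤ c + z. q ≤ j, so q + w + z ≤ j + c + z.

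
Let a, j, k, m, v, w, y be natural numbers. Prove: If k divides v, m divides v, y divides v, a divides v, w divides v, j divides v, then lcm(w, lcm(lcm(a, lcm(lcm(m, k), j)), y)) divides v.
Because m divides v and k divides v, lcm(m, k) divides v. j divides v, so lcm(lcm(m, k), j) divides v. a divides v, so lcm(a, lcm(lcm(m, k), j)) divides v. y divides v, so lcm(lcm(a, lcm(lcm(m, k), j)), y) divides v. Since w divides v, lcm(w, lcm(lcm(a, lcm(lcm(m, k), j)), y)) divides v.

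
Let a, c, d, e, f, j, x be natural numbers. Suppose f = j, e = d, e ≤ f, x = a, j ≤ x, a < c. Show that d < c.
e = d and e ≤ f, thus d ≤ f. Since f = j, d ≤ j. x = a and j ≤ x, thus j ≤ a. Because d ≤ j, d ≤ a. a < c, so d < c.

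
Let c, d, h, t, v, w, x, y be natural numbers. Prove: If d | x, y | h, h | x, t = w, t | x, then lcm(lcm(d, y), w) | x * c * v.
Because y | h and h | x, y | x. d | x, so lcm(d, y) | x. t = w and t | x, thus w | x. Since lcm(d, y) | x, lcm(lcm(d, y), w) | x. Then lcm(lcm(d, y), w) | x * c. Then lcm(lcm(d, y), w) | x * c * v.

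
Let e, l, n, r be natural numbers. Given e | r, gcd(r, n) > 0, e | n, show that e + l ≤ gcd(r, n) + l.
Since e | r and e | n, e | gcd(r, n). gcd(r, n) > 0, so e ≤ gcd(r, n). Then e + l ≤ gcd(r, n) + l.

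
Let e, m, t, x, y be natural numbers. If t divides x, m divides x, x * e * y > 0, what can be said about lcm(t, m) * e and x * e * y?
lcm(t, m) * e ≤ x * e * y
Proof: t divides x and m divides x, hence lcm(t, m) divides x. Then lcm(t, m) * e divides x * e. Then lcm(t, m) * e divides x * e * y. x * e * y > 0, so lcm(t, m) * e ≤ x * e * y.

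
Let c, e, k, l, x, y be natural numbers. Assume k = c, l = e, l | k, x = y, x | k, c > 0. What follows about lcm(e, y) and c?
lcm(e, y) ≤ c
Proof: Because l = e and l | k, e | k. x = y and x | k, thus y | k. Since e | k, lcm(e, y) | k. k = c, so lcm(e, y) | c. Because c > 0, lcm(e, y) ≤ c.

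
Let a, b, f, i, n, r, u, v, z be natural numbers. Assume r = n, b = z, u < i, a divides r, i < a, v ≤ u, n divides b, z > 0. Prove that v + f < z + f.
u < i and i < a, therefore u < a. r = n and a divides r, so a divides n. Because b = z and n divides b, n divides z. a divides n, so a divides z. z > 0, so a ≤ z. Since u < a, u < z. v ≤ u, so v < z. Then v + f < z + f.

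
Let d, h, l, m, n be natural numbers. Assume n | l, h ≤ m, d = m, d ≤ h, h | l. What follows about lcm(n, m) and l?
lcm(n, m) | l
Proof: Since d = m and d ≤ h, m ≤ h. Since h ≤ m, h = m. From h | l, m | l. n | l, so lcm(n, m) | l.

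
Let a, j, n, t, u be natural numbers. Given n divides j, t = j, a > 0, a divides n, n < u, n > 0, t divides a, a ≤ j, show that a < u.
Because t = j and t divides a, j divides a. From a > 0, j ≤ a. Since a ≤ j, j = a. n divides j, so n divides a. a > 0, so n ≤ a. From a divides n and n > 0, a ≤ n. Since n ≤ a, n = a. n < u, so a < u.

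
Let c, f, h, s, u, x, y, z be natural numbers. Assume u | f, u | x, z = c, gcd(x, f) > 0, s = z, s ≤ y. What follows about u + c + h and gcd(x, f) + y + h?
u + c + h ≤ gcd(x, f) + y + h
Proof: u | x and u | f, thus u | gcd(x, f). gcd(x, f) > 0, so u ≤ gcd(x, f). Because s = z and z = c, s = c. Since s ≤ y, c ≤ y. Then c + h ≤ y + h. Since u ≤ gcd(x, f), u + c + h ≤ gcd(x, f) + y + h.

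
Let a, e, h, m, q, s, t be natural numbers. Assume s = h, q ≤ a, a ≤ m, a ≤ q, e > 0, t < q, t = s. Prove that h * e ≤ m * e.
Because q ≤ a and a ≤ q, q = a. Since t = s and s = h, t = h. t < q, so h < q. From q = a, h < a. Because a ≤ m, h < m. Using e > 0, by multiplying by a positive, h * e < m * e. Then h * e ≤ m * e.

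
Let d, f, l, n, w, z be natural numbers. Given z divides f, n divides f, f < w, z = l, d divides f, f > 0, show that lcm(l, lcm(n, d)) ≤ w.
Since z = l and z divides f, l divides f. n divides f and d divides f, thus lcm(n, d) divides f. Since l divides f, lcm(l, lcm(n, d)) divides f. Since f > 0, lcm(l, lcm(n, d)) ≤ f. f < w, so lcm(l, lcm(n, d)) < w. Then lcm(l, lcm(n, d)) ≤ w.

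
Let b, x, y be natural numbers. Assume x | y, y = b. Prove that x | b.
Because y = b and x | y, by substitution, x | b.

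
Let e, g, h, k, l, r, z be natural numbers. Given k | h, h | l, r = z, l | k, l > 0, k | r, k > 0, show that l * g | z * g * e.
k | h and h | l, so k | l. l > 0, so k ≤ l. l | k and k > 0, so l ≤ k. k ≤ l, so k = l. r = z and k | r, so k | z. Since k = l, l | z. Then l * g | z * g. Then l * g | z * g * e.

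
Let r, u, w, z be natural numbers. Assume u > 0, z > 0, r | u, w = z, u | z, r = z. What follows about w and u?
w = u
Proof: r = z and r | u, hence z | u. Since u > 0, z ≤ u. u | z and z > 0, therefore u ≤ z. z ≤ u, so z = u. w = z, so w = u.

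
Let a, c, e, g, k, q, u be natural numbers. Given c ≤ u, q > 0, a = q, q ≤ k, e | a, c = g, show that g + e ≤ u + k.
c = g and c ≤ u, so g ≤ u. From a = q and e | a, e | q. Since q > 0, e ≤ q. Because q ≤ k, e ≤ k. Since g ≤ u, g + e ≤ u + k.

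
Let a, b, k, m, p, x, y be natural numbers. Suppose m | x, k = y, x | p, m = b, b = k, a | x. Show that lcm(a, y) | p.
From m = b and b = k, m = k. k = y, so m = y. From m | x, y | x. a | x, so lcm(a, y) | x. Since x | p, lcm(a, y) | p.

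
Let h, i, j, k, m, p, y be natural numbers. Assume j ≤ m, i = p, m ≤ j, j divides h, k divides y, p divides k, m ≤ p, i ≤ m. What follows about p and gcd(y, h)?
p divides gcd(y, h)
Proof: Because p divides k and k divides y, p divides y. j ≤ m and m ≤ j, so j = m. i = p and i ≤ m, so p ≤ m. Since m ≤ p, m = p. j = m, so j = p. Since j divides h, p divides h. Since p divides y, p divides gcd(y, h).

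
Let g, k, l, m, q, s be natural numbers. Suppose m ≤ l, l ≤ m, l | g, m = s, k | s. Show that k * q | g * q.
Since l ≤ m and m ≤ l, l = m. l | g, so m | g. Since m = s, s | g. Because k | s, k | g. Then k * q | g * q.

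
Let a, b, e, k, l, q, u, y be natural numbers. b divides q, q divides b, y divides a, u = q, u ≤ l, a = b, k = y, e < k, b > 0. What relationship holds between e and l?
e < l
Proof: From k = y and e < k, e < y. b divides q and q divides b, so b = q. Because a = b and y divides a, y divides b. Since b > 0, y ≤ b. b = q, so y ≤ q. u = q and u ≤ l, therefore q ≤ l. Since y ≤ q, y ≤ l. Since e < y, e < l.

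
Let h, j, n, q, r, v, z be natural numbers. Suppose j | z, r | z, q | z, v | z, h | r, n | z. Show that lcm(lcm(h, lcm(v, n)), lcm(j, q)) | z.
h | r and r | z, so h | z. Since v | z and n | z, lcm(v, n) | z. h | z, so lcm(h, lcm(v, n)) | z. Since j | z and q | z, lcm(j, q) | z. lcm(h, lcm(v, n)) | z, so lcm(lcm(h, lcm(v, n)), lcm(j, q)) | z.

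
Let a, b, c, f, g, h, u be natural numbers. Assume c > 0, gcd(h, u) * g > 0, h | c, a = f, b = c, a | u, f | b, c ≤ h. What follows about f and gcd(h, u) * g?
f ≤ gcd(h, u) * g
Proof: h | c and c > 0, therefore h ≤ c. Since c ≤ h, c = h. b = c, so b = h. Since f | b, f | h. a = f and a | u, therefore f | u. f | h, so f | gcd(h, u). Then f | gcd(h, u) * g. Since gcd(h, u) * g > 0, f ≤ gcd(h, u) * g.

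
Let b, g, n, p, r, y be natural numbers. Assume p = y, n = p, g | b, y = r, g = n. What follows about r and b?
r | b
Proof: From g = n and n = p, g = p. p = y, so g = y. Since y = r, g = r. Since g | b, r | b.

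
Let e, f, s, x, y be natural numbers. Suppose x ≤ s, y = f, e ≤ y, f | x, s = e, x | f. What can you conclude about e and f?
e = f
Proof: y = f and e ≤ y, hence e ≤ f. From x | f and f | x, x = f. s = e and x ≤ s, thus x ≤ e. Since x = f, f ≤ e. Because e ≤ f, e = f.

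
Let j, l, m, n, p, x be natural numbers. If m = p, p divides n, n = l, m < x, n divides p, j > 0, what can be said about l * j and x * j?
l * j < x * j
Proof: Since p divides n and n divides p, p = n. Since m = p, m = n. n = l, so m = l. m < x, so l < x. Using j > 0 and multiplying by a positive, l * j < x * j.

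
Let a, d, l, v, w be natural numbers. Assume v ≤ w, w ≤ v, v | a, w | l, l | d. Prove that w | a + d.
v ≤ w and w ≤ v, thus v = w. Since v | a, w | a. w | l and l | d, thus w | d. w | a, so w | a + d.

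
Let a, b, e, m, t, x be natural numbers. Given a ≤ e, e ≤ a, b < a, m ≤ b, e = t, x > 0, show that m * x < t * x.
Because a ≤ e and e ≤ a, a = e. e = t, so a = t. m ≤ b and b < a, therefore m < a. a = t, so m < t. Combining with x > 0, by multiplying by a positive, m * x < t * x.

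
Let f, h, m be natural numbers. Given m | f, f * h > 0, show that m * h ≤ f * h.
m | f, so m * h | f * h. f * h > 0, so m * h ≤ f * h.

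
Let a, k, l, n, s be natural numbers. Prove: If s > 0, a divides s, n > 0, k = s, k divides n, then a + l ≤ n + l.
Because a divides s and s > 0, a ≤ s. k = s and k divides n, thus s divides n. n > 0, so s ≤ n. a ≤ s, so a ≤ n. Then a + l ≤ n + l.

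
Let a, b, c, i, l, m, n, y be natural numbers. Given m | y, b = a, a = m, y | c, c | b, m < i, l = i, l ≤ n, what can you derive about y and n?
y < n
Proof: b = a and a = m, thus b = m. y | c and c | b, therefore y | b. b = m, so y | m. From m | y, m = y. From l = i and l ≤ n, i ≤ n. Since m < i, m < n. m = y, so y < n.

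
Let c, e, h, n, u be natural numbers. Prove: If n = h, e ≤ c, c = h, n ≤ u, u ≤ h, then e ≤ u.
n = h and n ≤ u, thus h ≤ u. u ≤ h, so h = u. c = h, so c = u. Since e ≤ c, e ≤ u.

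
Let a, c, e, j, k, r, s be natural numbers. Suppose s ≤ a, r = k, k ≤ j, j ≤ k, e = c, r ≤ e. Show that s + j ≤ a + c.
k ≤ j and j ≤ k, hence k = j. Because r = k, r = j. Since e = c and r ≤ e, r ≤ c. r = j, so j ≤ c. s ≤ a, so s + j ≤ a + c.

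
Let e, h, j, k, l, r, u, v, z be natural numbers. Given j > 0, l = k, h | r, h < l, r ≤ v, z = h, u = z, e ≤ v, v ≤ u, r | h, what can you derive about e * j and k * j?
e * j < k * j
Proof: r | h and h | r, therefore r = h. From r ≤ v, h ≤ v. From u = z and z = h, u = h. Since v ≤ u, v ≤ h. Since h ≤ v, h = v. l = k and h < l, so h < k. h = v, so v < k. From e ≤ v, e < k. j > 0, so e * j < k * j.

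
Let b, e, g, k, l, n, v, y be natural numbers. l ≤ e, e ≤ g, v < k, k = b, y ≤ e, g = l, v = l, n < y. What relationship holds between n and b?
n < b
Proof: n < y and y ≤ e, hence n < e. Since g = l and e ≤ g, e ≤ l. l ≤ e, so l = e. v = l, so v = e. Since k = b and v < k, v < b. Since v = e, e < b. Because n < e, n < b.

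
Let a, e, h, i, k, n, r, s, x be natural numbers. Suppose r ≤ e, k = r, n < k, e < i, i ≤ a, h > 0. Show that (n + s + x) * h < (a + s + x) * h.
k = r and n < k, thus n < r. r ≤ e and e < i, so r < i. i ≤ a, so r < a. n < r, so n < a. Then n + s < a + s. Then n + s + x < a + s + x. Since h > 0, (n + s + x) * h < (a + s + x) * h.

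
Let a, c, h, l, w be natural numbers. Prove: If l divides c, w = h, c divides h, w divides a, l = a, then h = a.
w = h and w divides a, thus h divides a. l = a and l divides c, thus a divides c. c divides h, so a divides h. h divides a, so h = a.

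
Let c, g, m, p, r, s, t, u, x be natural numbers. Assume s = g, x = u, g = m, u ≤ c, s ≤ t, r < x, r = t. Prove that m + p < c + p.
Since s = g and s ≤ t, g ≤ t. Since g = m, m ≤ t. x = u and r < x, hence r < u. r = t, so t < u. Since m ≤ t, m < u. u ≤ c, so m < c. Then m + p < c + p.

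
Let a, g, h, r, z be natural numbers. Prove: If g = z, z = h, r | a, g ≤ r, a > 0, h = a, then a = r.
Because g = z and z = h, g = h. Since g ≤ r, h ≤ r. Since h = a, a ≤ r. r | a and a > 0, hence r ≤ a. Since a ≤ r, a = r.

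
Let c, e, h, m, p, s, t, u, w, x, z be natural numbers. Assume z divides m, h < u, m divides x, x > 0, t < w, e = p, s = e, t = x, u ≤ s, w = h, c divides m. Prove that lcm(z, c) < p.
From z divides m and c divides m, lcm(z, c) divides m. Since m divides x, lcm(z, c) divides x. Since x > 0, lcm(z, c) ≤ x. w = h and t < w, therefore t < h. Since t = x, x < h. s = e and e = p, therefore s = p. From h < u and u ≤ s, h < s. Since s = p, h < p. Since x < h, x < p. Since lcm(z, c) ≤ x, lcm(z, c) < p.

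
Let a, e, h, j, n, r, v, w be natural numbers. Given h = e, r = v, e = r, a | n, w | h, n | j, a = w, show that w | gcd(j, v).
Because a = w and a | n, w | n. Since n | j, w | j. Since h = e and e = r, h = r. r = v, so h = v. w | h, so w | v. Since w | j, w | gcd(j, v).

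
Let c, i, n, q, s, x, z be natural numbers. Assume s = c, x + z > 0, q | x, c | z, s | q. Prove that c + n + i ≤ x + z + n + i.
From s = c and s | q, c | q. Because q | x, c | x. Since c | z, c | x + z. From x + z > 0, c ≤ x + z. Then c + n ≤ x + z + n. Then c + n + i ≤ x + z + n + i.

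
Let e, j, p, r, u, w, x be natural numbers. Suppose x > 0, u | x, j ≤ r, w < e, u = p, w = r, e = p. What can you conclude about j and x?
j < x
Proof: Because w = r and w < e, r < e. Since j ≤ r, j < e. Since e = p, j < p. u | x and x > 0, thus u ≤ x. Since u = p, p ≤ x. Because j < p, j < x.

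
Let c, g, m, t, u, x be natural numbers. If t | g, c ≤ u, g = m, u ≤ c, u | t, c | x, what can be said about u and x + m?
u | x + m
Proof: Because c ≤ u and u ≤ c, c = u. Since c | x, u | x. g = m and t | g, therefore t | m. Because u | t, u | m. Since u | x, u | x + m.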